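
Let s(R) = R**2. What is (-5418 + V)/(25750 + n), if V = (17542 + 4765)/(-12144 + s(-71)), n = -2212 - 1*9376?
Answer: -38506361/100592686 ≈ -0.38279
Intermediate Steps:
n = -11588 (n = -2212 - 9376 = -11588)
V = -22307/7103 (V = (17542 + 4765)/(-12144 + (-71)**2) = 22307/(-12144 + 5041) = 22307/(-7103) = 22307*(-1/7103) = -22307/7103 ≈ -3.1405)
(-5418 + V)/(25750 + n) = (-5418 - 22307/7103)/(25750 - 11588) = -38506361/7103/14162 = -38506361/7103*1/14162 = -38506361/100592686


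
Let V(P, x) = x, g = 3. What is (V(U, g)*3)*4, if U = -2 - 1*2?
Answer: 36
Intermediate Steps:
U = -4 (U = -2 - 2 = -4)
(V(U, g)*3)*4 = (3*3)*4 = 9*4 = 36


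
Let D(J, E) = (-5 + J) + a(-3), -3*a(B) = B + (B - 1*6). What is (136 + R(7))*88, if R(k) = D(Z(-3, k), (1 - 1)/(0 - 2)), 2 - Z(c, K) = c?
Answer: 12320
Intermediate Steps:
Z(c, K) = 2 - c
a(B) = 2 - 2*B/3 (a(B) = -(B + (B - 1*6))/3 = -(B + (B - 6))/3 = -(B + (-6 + B))/3 = -(-6 + 2*B)/3 = 2 - 2*B/3)
D(J, E) = -1 + J (D(J, E) = (-5 + J) + (2 - ⅔*(-3)) = (-5 + J) + (2 + 2) = (-5 + J) + 4 = -1 + J)
R(k) = 4 (R(k) = -1 + (2 - 1*(-3)) = -1 + (2 + 3) = -1 + 5 = 4)
(136 + R(7))*88 = (136 + 4)*88 = 140*88 = 12320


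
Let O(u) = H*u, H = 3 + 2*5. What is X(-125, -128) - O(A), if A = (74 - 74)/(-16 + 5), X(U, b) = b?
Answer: -128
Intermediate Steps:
A = 0 (A = 0/(-11) = 0*(-1/11) = 0)
H = 13 (H = 3 + 10 = 13)
O(u) = 13*u
X(-125, -128) - O(A) = -128 - 13*0 = -128 - 1*0 = -128 + 0 = -128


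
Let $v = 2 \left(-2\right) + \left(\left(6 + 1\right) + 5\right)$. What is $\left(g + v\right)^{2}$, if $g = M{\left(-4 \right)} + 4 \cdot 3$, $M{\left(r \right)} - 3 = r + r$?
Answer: $225$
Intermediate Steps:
$M{\left(r \right)} = 3 + 2 r$ ($M{\left(r \right)} = 3 + \left(r + r\right) = 3 + 2 r$)
$g = 7$ ($g = \left(3 + 2 \left(-4\right)\right) + 4 \cdot 3 = \left(3 - 8\right) + 12 = -5 + 12 = 7$)
$v = 8$ ($v = -4 + \left(7 + 5\right) = -4 + 12 = 8$)
$\left(g + v\right)^{2} = \left(7 + 8\right)^{2} = 15^{2} = 225$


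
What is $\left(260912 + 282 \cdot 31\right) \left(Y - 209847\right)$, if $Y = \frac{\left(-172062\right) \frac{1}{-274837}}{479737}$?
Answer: $- \frac{7460845489980832292574}{131849477869} \approx -5.6586 \cdot 10^{10}$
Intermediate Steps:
$Y = \frac{172062}{131849477869}$ ($Y = \left(-172062\right) \left(- \frac{1}{274837}\right) \frac{1}{479737} = \frac{172062}{274837} \cdot \frac{1}{479737} = \frac{172062}{131849477869} \approx 1.305 \cdot 10^{-6}$)
$\left(260912 + 282 \cdot 31\right) \left(Y - 209847\right) = \left(260912 + 282 \cdot 31\right) \left(\frac{172062}{131849477869} - 209847\right) = \left(260912 + 8742\right) \left(- \frac{27668217382203981}{131849477869}\right) = 269654 \left(- \frac{27668217382203981}{131849477869}\right) = - \frac{7460845489980832292574}{131849477869}$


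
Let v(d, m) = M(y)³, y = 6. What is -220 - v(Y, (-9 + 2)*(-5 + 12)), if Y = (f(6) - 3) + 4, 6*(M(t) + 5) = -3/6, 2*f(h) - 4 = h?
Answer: -153179/1728 ≈ -88.645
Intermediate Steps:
f(h) = 2 + h/2
M(t) = -61/12 (M(t) = -5 + (-3/6)/6 = -5 + (-3*⅙)/6 = -5 + (⅙)*(-½) = -5 - 1/12 = -61/12)
Y = 6 (Y = ((2 + (½)*6) - 3) + 4 = ((2 + 3) - 3) + 4 = (5 - 3) + 4 = 2 + 4 = 6)
v(d, m) = -226981/1728 (v(d, m) = (-61/12)³ = -226981/1728)
-220 - v(Y, (-9 + 2)*(-5 + 12)) = -220 - 1*(-226981/1728) = -220 + 226981/1728 = -153179/1728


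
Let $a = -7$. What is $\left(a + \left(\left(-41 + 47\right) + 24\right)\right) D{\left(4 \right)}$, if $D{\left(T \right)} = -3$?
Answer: $-69$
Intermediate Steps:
$\left(a + \left(\left(-41 + 47\right) + 24\right)\right) D{\left(4 \right)} = \left(-7 + \left(\left(-41 + 47\right) + 24\right)\right) \left(-3\right) = \left(-7 + \left(6 + 24\right)\right) \left(-3\right) = \left(-7 + 30\right) \left(-3\right) = 23 \left(-3\right) = -69$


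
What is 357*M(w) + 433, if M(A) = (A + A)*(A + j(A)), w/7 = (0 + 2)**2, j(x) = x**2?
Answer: 16233937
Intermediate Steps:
w = 28 (w = 7*(0 + 2)**2 = 7*2**2 = 7*4 = 28)
M(A) = 2*A*(A + A**2) (M(A) = (A + A)*(A + A**2) = (2*A)*(A + A**2) = 2*A*(A + A**2))
357*M(w) + 433 = 357*(2*28**2*(1 + 28)) + 433 = 357*(2*784*29) + 433 = 357*45472 + 433 = 16233504 + 433 = 16233937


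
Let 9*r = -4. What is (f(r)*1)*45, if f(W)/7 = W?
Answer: -140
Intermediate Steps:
r = -4/9 (r = (⅑)*(-4) = -4/9 ≈ -0.44444)
f(W) = 7*W
(f(r)*1)*45 = ((7*(-4/9))*1)*45 = -28/9*1*45 = -28/9*45 = -140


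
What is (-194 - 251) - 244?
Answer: -689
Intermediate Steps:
(-194 - 251) - 244 = -445 - 244 = -689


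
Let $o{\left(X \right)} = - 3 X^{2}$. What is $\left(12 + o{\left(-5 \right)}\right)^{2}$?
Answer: $3969$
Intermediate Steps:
$\left(12 + o{\left(-5 \right)}\right)^{2} = \left(12 - 3 \left(-5\right)^{2}\right)^{2} = \left(12 - 75\right)^{2} = \left(-63\right)^{2} = 3969$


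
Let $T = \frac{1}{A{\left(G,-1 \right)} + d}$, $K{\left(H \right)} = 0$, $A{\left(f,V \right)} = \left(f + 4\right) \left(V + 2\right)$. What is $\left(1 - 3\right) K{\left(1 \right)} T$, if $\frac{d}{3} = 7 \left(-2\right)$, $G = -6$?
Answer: $0$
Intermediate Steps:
$A{\left(f,V \right)} = \left(2 + V\right) \left(4 + f\right)$ ($A{\left(f,V \right)} = \left(4 + f\right) \left(2 + V\right) = \left(2 + V\right) \left(4 + f\right)$)
$d = -42$ ($d = 3 \cdot 7 \left(-2\right) = 3 \left(-14\right) = -42$)
$T = - \frac{1}{44}$ ($T = \frac{1}{\left(8 + 2 \left(-6\right) + 4 \left(-1\right) - -6\right) - 42} = \frac{1}{\left(8 - 12 - 4 + 6\right) - 42} = \frac{1}{-2 - 42} = \frac{1}{-44} = - \frac{1}{44} \approx -0.022727$)
$\left(1 - 3\right) K{\left(1 \right)} T = \left(1 - 3\right) 0 \left(- \frac{1}{44}\right) = \left(-2\right) 0 \left(- \frac{1}{44}\right) = 0 \left(- \frac{1}{44}\right) = 0$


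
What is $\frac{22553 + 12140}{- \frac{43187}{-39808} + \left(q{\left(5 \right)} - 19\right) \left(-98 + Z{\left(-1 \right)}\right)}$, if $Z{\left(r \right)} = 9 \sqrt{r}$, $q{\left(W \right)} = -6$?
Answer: $\frac{134753770177356928}{9600673029187369} + \frac{12369868749619200 i}{9600673029187369} \approx 14.036 + 1.2884 i$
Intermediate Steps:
$\frac{22553 + 12140}{- \frac{43187}{-39808} + \left(q{\left(5 \right)} - 19\right) \left(-98 + Z{\left(-1 \right)}\right)} = \frac{22553 + 12140}{- \frac{43187}{-39808} + \left(-6 - 19\right) \left(-98 + 9 \sqrt{-1}\right)} = \frac{34693}{\left(-43187\right) \left(- \frac{1}{39808}\right) + \left(-6 - 19\right) \left(-98 + 9 i\right)} = \frac{34693}{\frac{43187}{39808} - 25 \left(-98 + 9 i\right)} = \frac{34693}{\frac{43187}{39808} + \left(2450 - 225 i\right)} = \frac{34693}{\frac{97572787}{39808} - 225 i} = 34693 \frac{1584676864 \left(\frac{97572787}{39808} + 225 i\right)}{9600673029187369} = \frac{54977194442752 \left(\frac{97572787}{39808} + 225 i\right)}{9600673029187369}$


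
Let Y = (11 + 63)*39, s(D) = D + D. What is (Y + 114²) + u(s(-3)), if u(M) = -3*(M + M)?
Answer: 15918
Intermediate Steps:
s(D) = 2*D
u(M) = -6*M
Y = 2886 (Y = 74*39 = 2886)
(Y + 114²) + u(s(-3)) = (2886 + 114²) - 12*(-3) = (2886 + 12996) - 6*(-6) = 15882 + 36 = 15918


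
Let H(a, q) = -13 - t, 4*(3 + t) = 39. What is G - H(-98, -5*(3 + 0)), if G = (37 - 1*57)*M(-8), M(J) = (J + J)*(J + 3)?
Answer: -6321/4 ≈ -1580.3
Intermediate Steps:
t = 27/4 (t = -3 + (1/4)*39 = -3 + 39/4 = 27/4 ≈ 6.7500)
M(J) = 2*J*(3 + J) (M(J) = (2*J)*(3 + J) = 2*J*(3 + J))
H(a, q) = -79/4 (H(a, q) = -13 - 1*27/4 = -13 - 27/4 = -79/4)
G = -1600 (G = (37 - 1*57)*(2*(-8)*(3 - 8)) = (37 - 57)*(2*(-8)*(-5)) = -20*80 = -1600)
G - H(-98, -5*(3 + 0)) = -1600 - 1*(-79/4) = -1600 + 79/4 = -6321/4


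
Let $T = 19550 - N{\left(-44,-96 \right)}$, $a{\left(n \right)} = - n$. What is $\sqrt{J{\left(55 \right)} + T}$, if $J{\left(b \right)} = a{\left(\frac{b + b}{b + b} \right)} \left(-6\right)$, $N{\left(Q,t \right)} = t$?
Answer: $34 \sqrt{17} \approx 140.19$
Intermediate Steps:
$J{\left(b \right)} = 6$ ($J{\left(b \right)} = - \frac{b + b}{b + b} \left(-6\right) = - \frac{2 b}{2 b} \left(-6\right) = - 2 b \frac{1}{2 b} \left(-6\right) = \left(-1\right) 1 \left(-6\right) = \left(-1\right) \left(-6\right) = 6$)
$T = 19646$ ($T = 19550 - -96 = 19550 + 96 = 19646$)
$\sqrt{J{\left(55 \right)} + T} = \sqrt{6 + 19646} = \sqrt{19652} = 34 \sqrt{17}$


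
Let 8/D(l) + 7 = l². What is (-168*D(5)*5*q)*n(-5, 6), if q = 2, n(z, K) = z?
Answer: 11200/3 ≈ 3733.3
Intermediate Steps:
D(l) = 8/(-7 + l²)
(-168*D(5)*5*q)*n(-5, 6) = -168*(8/(-7 + 5²))*5*2*(-5) = -168*(8/(-7 + 25))*5*2*(-5) = -168*(8/18)*5*2*(-5) = -168*(8*(1/18))*5*2*(-5) = -168*(4/9)*5*2*(-5) = -1120*2/3*(-5) = -168*40/9*(-5) = -2240/3*(-5) = 11200/3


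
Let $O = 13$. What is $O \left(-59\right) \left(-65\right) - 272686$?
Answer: $-222831$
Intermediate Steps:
$O \left(-59\right) \left(-65\right) - 272686 = 13 \left(-59\right) \left(-65\right) - 272686 = \left(-767\right) \left(-65\right) - 272686 = 49855 - 272686 = -222831$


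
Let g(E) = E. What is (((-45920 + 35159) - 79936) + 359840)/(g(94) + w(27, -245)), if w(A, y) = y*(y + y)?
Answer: 269143/120144 ≈ 2.2402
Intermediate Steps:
w(A, y) = 2*y² (w(A, y) = y*(2*y) = 2*y²)
(((-45920 + 35159) - 79936) + 359840)/(g(94) + w(27, -245)) = (((-45920 + 35159) - 79936) + 359840)/(94 + 2*(-245)²) = ((-10761 - 79936) + 359840)/(94 + 2*60025) = (-90697 + 359840)/(94 + 120050) = 269143/120144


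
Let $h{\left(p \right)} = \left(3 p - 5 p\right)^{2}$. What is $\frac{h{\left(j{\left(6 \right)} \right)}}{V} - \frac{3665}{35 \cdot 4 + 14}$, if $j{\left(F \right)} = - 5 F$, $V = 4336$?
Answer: $- \frac{958565}{41734} \approx -22.968$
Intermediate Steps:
$h{\left(p \right)} = 4 p^{2}$ ($h{\left(p \right)} = \left(- 2 p\right)^{2} = 4 p^{2}$)
$\frac{h{\left(j{\left(6 \right)} \right)}}{V} - \frac{3665}{35 \cdot 4 + 14} = \frac{4 \left(\left(-5\right) 6\right)^{2}}{4336} - \frac{3665}{35 \cdot 4 + 14} = 4 \left(-30\right)^{2} \cdot \frac{1}{4336} - \frac{3665}{140 + 14} = 4 \cdot 900 \cdot \frac{1}{4336} - \frac{3665}{154} = 3600 \cdot \frac{1}{4336} - \frac{3665}{154} = \frac{225}{271} - \frac{3665}{154} = - \frac{958565}{41734}$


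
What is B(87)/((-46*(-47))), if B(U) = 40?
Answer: 20/1081 ≈ 0.018501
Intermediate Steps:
B(87)/((-46*(-47))) = 40/((-46*(-47))) = 40/2162 = 40*(1/2162) = 20/1081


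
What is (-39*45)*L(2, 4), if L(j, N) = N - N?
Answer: 0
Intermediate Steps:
L(j, N) = 0
(-39*45)*L(2, 4) = -39*45*0 = -1755*0 = 0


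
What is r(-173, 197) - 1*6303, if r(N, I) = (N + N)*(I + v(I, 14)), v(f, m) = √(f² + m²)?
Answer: -74465 - 346*√39005 ≈ -1.4280e+5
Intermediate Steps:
r(N, I) = 2*N*(I + √(196 + I²)) (r(N, I) = (N + N)*(I + √(I² + 14²)) = (2*N)*(I + √(I² + 196)) = (2*N)*(I + √(196 + I²)) = 2*N*(I + √(196 + I²)))
r(-173, 197) - 1*6303 = 2*(-173)*(197 + √(196 + 197²)) - 1*6303 = 2*(-173)*(197 + √(196 + 38809)) - 6303 = 2*(-173)*(197 + √39005) - 6303 = (-68162 - 346*√39005) - 6303 = -74465 - 346*√39005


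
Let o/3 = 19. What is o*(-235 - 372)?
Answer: -34599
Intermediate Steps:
o = 57 (o = 3*19 = 57)
o*(-235 - 372) = 57*(-235 - 372) = 57*(-607) = -34599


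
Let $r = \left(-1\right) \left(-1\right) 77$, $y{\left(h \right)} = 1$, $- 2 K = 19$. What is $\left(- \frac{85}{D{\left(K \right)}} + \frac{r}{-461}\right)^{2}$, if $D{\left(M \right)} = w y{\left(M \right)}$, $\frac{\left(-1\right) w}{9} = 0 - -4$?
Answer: $\frac{1325906569}{275427216} \approx 4.814$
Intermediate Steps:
$K = - \frac{19}{2}$ ($K = \left(- \frac{1}{2}\right) 19 = - \frac{19}{2} \approx -9.5$)
$w = -36$ ($w = - 9 \left(0 - -4\right) = - 9 \left(0 + 4\right) = \left(-9\right) 4 = -36$)
$D{\left(M \right)} = -36$ ($D{\left(M \right)} = \left(-36\right) 1 = -36$)
$r = 77$ ($r = 1 \cdot 77 = 77$)
$\left(- \frac{85}{D{\left(K \right)}} + \frac{r}{-461}\right)^{2} = \left(- \frac{85}{-36} + \frac{77}{-461}\right)^{2} = \left(\left(-85\right) \left(- \frac{1}{36}\right) + 77 \left(- \frac{1}{461}\right)\right)^{2} = \left(\frac{85}{36} - \frac{77}{461}\right)^{2} = \left(\frac{36413}{16596}\right)^{2} = \frac{1325906569}{275427216}$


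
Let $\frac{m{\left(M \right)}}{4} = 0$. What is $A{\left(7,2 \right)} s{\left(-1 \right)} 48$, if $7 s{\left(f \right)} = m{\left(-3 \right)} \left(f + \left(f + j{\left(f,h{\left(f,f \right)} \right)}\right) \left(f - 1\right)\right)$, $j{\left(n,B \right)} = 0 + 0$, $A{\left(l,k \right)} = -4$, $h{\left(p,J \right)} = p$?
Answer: $0$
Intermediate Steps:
$j{\left(n,B \right)} = 0$
$m{\left(M \right)} = 0$ ($m{\left(M \right)} = 4 \cdot 0 = 0$)
$s{\left(f \right)} = 0$ ($s{\left(f \right)} = \frac{0 \left(f + \left(f + 0\right) \left(f - 1\right)\right)}{7} = \frac{0 \left(f + f \left(-1 + f\right)\right)}{7} = \frac{1}{7} \cdot 0 = 0$)
$A{\left(7,2 \right)} s{\left(-1 \right)} 48 = \left(-4\right) 0 \cdot 48 = 0 \cdot 48 = 0$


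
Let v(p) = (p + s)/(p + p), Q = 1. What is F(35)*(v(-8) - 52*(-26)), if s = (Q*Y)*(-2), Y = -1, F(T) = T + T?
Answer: 378665/4 ≈ 94666.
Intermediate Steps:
F(T) = 2*T
s = 2 (s = (1*(-1))*(-2) = -1*(-2) = 2)
v(p) = (2 + p)/(2*p) (v(p) = (p + 2)/(p + p) = (2 + p)/((2*p)) = (2 + p)*(1/(2*p)) = (2 + p)/(2*p))
F(35)*(v(-8) - 52*(-26)) = (2*35)*((½)*(2 - 8)/(-8) - 52*(-26)) = 70*((½)*(-⅛)*(-6) + 1352) = 70*(3/8 + 1352) = 70*(10819/8) = 378665/4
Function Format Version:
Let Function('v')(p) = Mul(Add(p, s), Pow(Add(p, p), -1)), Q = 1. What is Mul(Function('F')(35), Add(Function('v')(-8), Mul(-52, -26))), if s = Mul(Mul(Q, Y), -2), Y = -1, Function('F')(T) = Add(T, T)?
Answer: Rational(378665, 4) ≈ 94666.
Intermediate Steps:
Function('F')(T) = Mul(2, T)
s = 2 (s = Mul(Mul(1, -1), -2) = Mul(-1, -2) = 2)
Function('v')(p) = Mul(Rational(1, 2), Pow(p, -1), Add(2, p)) (Function('v')(p) = Mul(Add(p, 2), Pow(Add(p, p), -1)) = Mul(Add(2, p), Pow(Mul(2, p), -1)) = Mul(Add(2, p), Mul(Rational(1, 2), Pow(p, -1))) = Mul(Rational(1, 2), Pow(p, -1), Add(2, p)))
Mul(Function('F')(35), Add(Function('v')(-8), Mul(-52, -26))) = Mul(Mul(2, 35), Add(Mul(Rational(1, 2), Pow(-8, -1), Add(2, -8)), Mul(-52, -26))) = Mul(70, Add(Mul(Rational(1, 2), Rational(-1, 8), -6), 1352)) = Mul(70, Add(Rational(3, 8), 1352)) = Mul(70, Rational(10819, 8)) = Rational(378665, 4)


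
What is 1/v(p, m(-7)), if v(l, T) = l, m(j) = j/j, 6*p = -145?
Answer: -6/145 ≈ -0.041379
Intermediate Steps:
p = -145/6 (p = (⅙)*(-145) = -145/6 ≈ -24.167)
m(j) = 1
1/v(p, m(-7)) = 1/(-145/6) = -6/145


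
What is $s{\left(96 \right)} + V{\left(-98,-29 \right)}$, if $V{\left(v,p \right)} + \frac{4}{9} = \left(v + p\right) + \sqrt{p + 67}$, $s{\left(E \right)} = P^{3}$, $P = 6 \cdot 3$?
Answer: $\frac{51341}{9} + \sqrt{38} \approx 5710.7$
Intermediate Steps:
$P = 18$
$s{\left(E \right)} = 5832$ ($s{\left(E \right)} = 18^{3} = 5832$)
$V{\left(v,p \right)} = - \frac{4}{9} + p + v + \sqrt{67 + p}$ ($V{\left(v,p \right)} = - \frac{4}{9} + \left(\left(v + p\right) + \sqrt{p + 67}\right) = - \frac{4}{9} + \left(\left(p + v\right) + \sqrt{67 + p}\right) = - \frac{4}{9} + \left(p + v + \sqrt{67 + p}\right) = - \frac{4}{9} + p + v + \sqrt{67 + p}$)
$s{\left(96 \right)} + V{\left(-98,-29 \right)} = 5832 - \left(\frac{1147}{9} - \sqrt{67 - 29}\right) = 5832 - \left(\frac{1147}{9} - \sqrt{38}\right) = \frac{51341}{9} + \sqrt{38}$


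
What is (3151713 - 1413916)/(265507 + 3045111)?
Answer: 1737797/3310618 ≈ 0.52492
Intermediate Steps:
(3151713 - 1413916)/(265507 + 3045111) = 1737797/3310618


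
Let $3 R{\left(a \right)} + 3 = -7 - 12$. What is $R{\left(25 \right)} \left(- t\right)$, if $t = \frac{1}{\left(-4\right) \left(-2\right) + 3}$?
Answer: $\frac{2}{3} \approx 0.66667$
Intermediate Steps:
$R{\left(a \right)} = - \frac{22}{3}$ ($R{\left(a \right)} = -1 + \frac{-7 - 12}{3} = -1 + \frac{1}{3} \left(-19\right) = -1 - \frac{19}{3} = - \frac{22}{3}$)
$t = \frac{1}{11}$ ($t = \frac{1}{8 + 3} = \frac{1}{11} \approx 0.090909$)
$R{\left(25 \right)} \left(- t\right) = - \frac{22 \left(\left(-1\right) \frac{1}{11}\right)}{3} = \left(- \frac{22}{3}\right) \left(- \frac{1}{11}\right) = \frac{2}{3}$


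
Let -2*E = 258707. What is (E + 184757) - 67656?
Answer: -24505/2 ≈ -12253.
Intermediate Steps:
E = -258707/2 (E = -½*258707 = -258707/2 ≈ -1.2935e+5)
(E + 184757) - 67656 = (-258707/2 + 184757) - 67656 = 110807/2 - 67656 = -24505/2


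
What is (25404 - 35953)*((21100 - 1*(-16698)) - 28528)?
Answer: -97789230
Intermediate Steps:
(25404 - 35953)*((21100 - 1*(-16698)) - 28528) = -10549*((21100 + 16698) - 28528) = -10549*(37798 - 28528) = -10549*9270 = -97789230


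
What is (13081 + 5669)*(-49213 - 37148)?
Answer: -1619268750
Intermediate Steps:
(13081 + 5669)*(-49213 - 37148) = 18750*(-86361) = -1619268750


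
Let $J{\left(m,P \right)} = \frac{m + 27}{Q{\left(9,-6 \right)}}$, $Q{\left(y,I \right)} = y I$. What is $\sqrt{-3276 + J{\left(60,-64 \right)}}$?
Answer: $\frac{i \sqrt{117994}}{6} \approx 57.25 i$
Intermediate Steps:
$Q{\left(y,I \right)} = I y$
$J{\left(m,P \right)} = - \frac{1}{2} - \frac{m}{54}$ ($J{\left(m,P \right)} = \frac{m + 27}{\left(-6\right) 9} = \frac{27 + m}{-54} = \left(27 + m\right) \left(- \frac{1}{54}\right) = - \frac{1}{2} - \frac{m}{54}$)
$\sqrt{-3276 + J{\left(60,-64 \right)}} = \sqrt{-3276 - \frac{29}{18}} = \sqrt{- \frac{58997}{18}} = \frac{i \sqrt{117994}}{6}$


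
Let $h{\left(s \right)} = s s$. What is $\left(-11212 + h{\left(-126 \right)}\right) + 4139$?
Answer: $8803$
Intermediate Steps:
$h{\left(s \right)} = s^{2}$
$\left(-11212 + h{\left(-126 \right)}\right) + 4139 = \left(-11212 + \left(-126\right)^{2}\right) + 4139 = \left(-11212 + 15876\right) + 4139 = 4664 + 4139 = 8803$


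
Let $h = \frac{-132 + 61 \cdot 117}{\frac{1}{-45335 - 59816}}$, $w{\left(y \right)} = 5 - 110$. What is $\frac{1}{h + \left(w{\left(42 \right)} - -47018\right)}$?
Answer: $- \frac{1}{736535842} \approx -1.3577 \cdot 10^{-9}$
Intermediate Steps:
$w{\left(y \right)} = -105$ ($w{\left(y \right)} = 5 - 110 = -105$)
$h = -736582755$ ($h = \frac{-132 + 7137}{\frac{1}{-105151}} = \frac{7005}{- \frac{1}{105151}} = 7005 \left(-105151\right) = -736582755$)
$\frac{1}{h + \left(w{\left(42 \right)} - -47018\right)} = \frac{1}{-736582755 - -46913} = \frac{1}{-736582755 + \left(-105 + 47018\right)} = \frac{1}{-736582755 + 46913} = \frac{1}{-736535842} = - \frac{1}{736535842}$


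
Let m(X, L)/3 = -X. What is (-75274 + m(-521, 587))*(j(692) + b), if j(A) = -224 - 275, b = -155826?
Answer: 11522872075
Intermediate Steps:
j(A) = -499
m(X, L) = -3*X (m(X, L) = 3*(-X) = -3*X)
(-75274 + m(-521, 587))*(j(692) + b) = (-75274 - 3*(-521))*(-499 - 155826) = (-75274 + 1563)*(-156325) = -73711*(-156325) = 11522872075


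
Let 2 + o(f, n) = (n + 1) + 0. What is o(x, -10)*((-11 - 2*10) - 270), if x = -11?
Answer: 3311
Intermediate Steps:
o(f, n) = -1 + n (o(f, n) = -2 + ((n + 1) + 0) = -2 + ((1 + n) + 0) = -2 + (1 + n) = -1 + n)
o(x, -10)*((-11 - 2*10) - 270) = (-1 - 10)*((-11 - 2*10) - 270) = -11*((-11 - 20) - 270) = -11*(-31 - 270) = -11*(-301) = 3311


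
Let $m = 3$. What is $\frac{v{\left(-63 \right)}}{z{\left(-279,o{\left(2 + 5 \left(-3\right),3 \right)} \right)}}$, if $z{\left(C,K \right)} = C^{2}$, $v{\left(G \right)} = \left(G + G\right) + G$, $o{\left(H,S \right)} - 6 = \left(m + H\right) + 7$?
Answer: $- \frac{7}{2883} \approx -0.002428$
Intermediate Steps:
$o{\left(H,S \right)} = 16 + H$ ($o{\left(H,S \right)} = 6 + \left(\left(3 + H\right) + 7\right) = 6 + \left(10 + H\right) = 16 + H$)
$v{\left(G \right)} = 3 G$ ($v{\left(G \right)} = 2 G + G = 3 G$)
$\frac{v{\left(-63 \right)}}{z{\left(-279,o{\left(2 + 5 \left(-3\right),3 \right)} \right)}} = \frac{3 \left(-63\right)}{\left(-279\right)^{2}} = - \frac{189}{77841} = \left(-189\right) \frac{1}{77841} = - \frac{7}{2883}$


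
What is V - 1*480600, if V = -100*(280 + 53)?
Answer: -513900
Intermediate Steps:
V = -33300 (V = -100*333 = -33300)
V - 1*480600 = -33300 - 1*480600 = -33300 - 480600 = -513900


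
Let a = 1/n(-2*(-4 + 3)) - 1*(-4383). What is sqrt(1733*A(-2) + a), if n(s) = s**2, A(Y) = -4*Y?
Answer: sqrt(72989)/2 ≈ 135.08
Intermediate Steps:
a = 17533/4 (a = 1/((-2*(-4 + 3))**2) - 1*(-4383) = 1/((-2*(-1))**2) + 4383 = 1/(2**2) + 4383 = 1/4 + 4383 = 17533/4 ≈ 4383.3)
sqrt(1733*A(-2) + a) = sqrt(1733*(-4*(-2)) + 17533/4) = sqrt(1733*8 + 17533/4) = sqrt(13864 + 17533/4) = sqrt(72989/4) = sqrt(72989)/2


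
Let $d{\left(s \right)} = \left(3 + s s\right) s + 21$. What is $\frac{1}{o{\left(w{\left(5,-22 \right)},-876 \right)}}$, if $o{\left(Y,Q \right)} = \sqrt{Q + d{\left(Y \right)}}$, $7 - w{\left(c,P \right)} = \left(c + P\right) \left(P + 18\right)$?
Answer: $- \frac{i \sqrt{228019}}{228019} \approx - 0.0020942 i$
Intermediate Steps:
$w{\left(c,P \right)} = 7 - \left(18 + P\right) \left(P + c\right)$ ($w{\left(c,P \right)} = 7 - \left(c + P\right) \left(P + 18\right) = 7 - \left(P + c\right) \left(18 + P\right) = 7 - \left(18 + P\right) \left(P + c\right)$)
$d{\left(s \right)} = 21 + s \left(3 + s^{2}\right)$ ($d{\left(s \right)} = \left(3 + s^{2}\right) s + 21 = s \left(3 + s^{2}\right) + 21 = 21 + s \left(3 + s^{2}\right)$)
$o{\left(Y,Q \right)} = \sqrt{21 + Q + Y^{3} + 3 Y}$ ($o{\left(Y,Q \right)} = \sqrt{Q + \left(21 + Y^{3} + 3 Y\right)} = \sqrt{21 + Q + Y^{3} + 3 Y}$)
$\frac{1}{o{\left(w{\left(5,-22 \right)},-876 \right)}} = \frac{1}{\sqrt{21 - 876 + \left(7 - \left(-22\right)^{2} - -396 - 90 - \left(-22\right) 5\right)^{3} + 3 \left(7 - \left(-22\right)^{2} - -396 - 90 - \left(-22\right) 5\right)}} = \frac{1}{\sqrt{21 - 876 + \left(7 - 484 + 396 - 90 + 110\right)^{3} + 3 \left(7 - 484 + 396 - 90 + 110\right)}} = \frac{1}{\sqrt{21 - 876 + \left(-61\right)^{3} + 3 \left(-61\right)}} = \frac{1}{\sqrt{21 - 876 - 226981 - 183}} = \frac{1}{\sqrt{-228019}} = \frac{1}{i \sqrt{228019}} = - \frac{i \sqrt{228019}}{228019}$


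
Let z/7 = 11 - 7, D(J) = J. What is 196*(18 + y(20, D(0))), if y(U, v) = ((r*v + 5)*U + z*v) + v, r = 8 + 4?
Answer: 23128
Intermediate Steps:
z = 28 (z = 7*(11 - 7) = 7*4 = 28)
r = 12
y(U, v) = 29*v + U*(5 + 12*v) (y(U, v) = ((12*v + 5)*U + 28*v) + v = ((5 + 12*v)*U + 28*v) + v = (U*(5 + 12*v) + 28*v) + v = (28*v + U*(5 + 12*v)) + v = 29*v + U*(5 + 12*v))
196*(18 + y(20, D(0))) = 196*(18 + (5*20 + 29*0 + 12*20*0)) = 196*(18 + (100 + 0 + 0)) = 196*(18 + 100) = 196*118 = 23128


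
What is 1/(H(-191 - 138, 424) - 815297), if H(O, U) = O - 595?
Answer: -1/816221 ≈ -1.2252e-6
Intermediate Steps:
H(O, U) = -595 + O
1/(H(-191 - 138, 424) - 815297) = 1/((-595 + (-191 - 138)) - 815297) = 1/((-595 - 329) - 815297) = 1/(-924 - 815297) = 1/(-816221) = -1/816221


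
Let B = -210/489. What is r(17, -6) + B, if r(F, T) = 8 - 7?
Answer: 93/163 ≈ 0.57055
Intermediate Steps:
r(F, T) = 1
B = -70/163 (B = -210*1/489 = -70/163 ≈ -0.42945)
r(17, -6) + B = 1 - 70/163 = 93/163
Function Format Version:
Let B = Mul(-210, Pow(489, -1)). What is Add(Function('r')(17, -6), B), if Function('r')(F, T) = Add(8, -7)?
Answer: Rational(93, 163) ≈ 0.57055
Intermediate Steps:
Function('r')(F, T) = 1
B = Rational(-70, 163) (B = Mul(-210, Rational(1, 489)) = Rational(-70, 163) ≈ -0.42945)
Add(Function('r')(17, -6), B) = Add(1, Rational(-70, 163)) = Rational(93, 163)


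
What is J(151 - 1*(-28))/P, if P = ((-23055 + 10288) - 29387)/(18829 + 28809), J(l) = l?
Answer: -4263601/21077 ≈ -202.29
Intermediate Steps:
P = -21077/23819 (P = (-12767 - 29387)/47638 = -42154*1/47638 = -21077/23819 ≈ -0.88488)
J(151 - 1*(-28))/P = (151 - 1*(-28))/(-21077/23819) = (151 + 28)*(-23819/21077) = 179*(-23819/21077) = -4263601/21077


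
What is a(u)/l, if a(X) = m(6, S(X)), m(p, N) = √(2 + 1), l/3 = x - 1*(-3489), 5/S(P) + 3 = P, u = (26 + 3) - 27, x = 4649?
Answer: √3/24414 ≈ 7.0945e-5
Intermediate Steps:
u = 2 (u = 29 - 27 = 2)
S(P) = 5/(-3 + P)
l = 24414 (l = 3*(4649 - 1*(-3489)) = 3*(4649 + 3489) = 3*8138 = 24414)
m(p, N) = √3
a(X) = √3
a(u)/l = √3/24414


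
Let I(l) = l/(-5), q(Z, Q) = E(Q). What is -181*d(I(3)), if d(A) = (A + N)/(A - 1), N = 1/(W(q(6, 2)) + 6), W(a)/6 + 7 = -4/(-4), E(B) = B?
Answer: -3439/48 ≈ -71.646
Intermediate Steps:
q(Z, Q) = Q
W(a) = -36 (W(a) = -42 + 6*(-4/(-4)) = -42 + 6*(-4*(-1/4)) = -42 + 6*1 = -42 + 6 = -36)
I(l) = -l/5 (I(l) = l*(-1/5) = -l/5)
N = -1/30 (N = 1/(-36 + 6) = 1/(-30) = -1/30 ≈ -0.033333)
d(A) = (-1/30 + A)/(-1 + A) (d(A) = (A - 1/30)/(A - 1) = (-1/30 + A)/(-1 + A))
-181*d(I(3)) = -181*(-1/30 - 1/5*3)/(-1 - 1/5*3) = -181*(-1/30 - 3/5)/(-1 - 3/5) = -181*(-19)/((-8/5)*30) = -(-905)*(-19)/(8*30) = -181*19/48 = -3439/48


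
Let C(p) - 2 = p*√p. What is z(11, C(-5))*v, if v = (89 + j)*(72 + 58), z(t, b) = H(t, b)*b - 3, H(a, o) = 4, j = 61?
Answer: 97500 - 390000*I*√5 ≈ 97500.0 - 8.7207e+5*I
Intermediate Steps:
C(p) = 2 + p^(3/2) (C(p) = 2 + p*√p = 2 + p^(3/2))
z(t, b) = -3 + 4*b (z(t, b) = 4*b - 3 = -3 + 4*b)
v = 19500 (v = (89 + 61)*(72 + 58) = 150*130 = 19500)
z(11, C(-5))*v = (-3 + 4*(2 + (-5)^(3/2)))*19500 = (-3 + 4*(2 - 5*I*√5))*19500 = (-3 + (8 - 20*I*√5))*19500 = (5 - 20*I*√5)*19500 = 97500 - 390000*I*√5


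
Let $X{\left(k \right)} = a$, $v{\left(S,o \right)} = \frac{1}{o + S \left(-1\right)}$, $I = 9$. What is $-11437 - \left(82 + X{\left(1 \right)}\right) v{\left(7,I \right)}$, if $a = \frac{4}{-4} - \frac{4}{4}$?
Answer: $-11477$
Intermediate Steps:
$v{\left(S,o \right)} = \frac{1}{o - S}$
$a = -2$ ($a = 4 \left(- \frac{1}{4}\right) - 1 = -1 - 1 = -2$)
$X{\left(k \right)} = -2$
$-11437 - \left(82 + X{\left(1 \right)}\right) v{\left(7,I \right)} = -11437 - \frac{82 - 2}{9 - 7} = -11437 - \frac{80}{9 - 7} = -11437 - \frac{80}{2} = -11437 - 80 \cdot \frac{1}{2} = -11437 - 40 = -11477$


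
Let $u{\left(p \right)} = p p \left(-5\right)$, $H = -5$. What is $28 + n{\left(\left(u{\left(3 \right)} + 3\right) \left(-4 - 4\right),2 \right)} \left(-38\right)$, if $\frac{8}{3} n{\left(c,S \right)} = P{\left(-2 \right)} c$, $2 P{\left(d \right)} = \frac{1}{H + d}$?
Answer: $370$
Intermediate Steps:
$u{\left(p \right)} = - 5 p^{2}$ ($u{\left(p \right)} = p \left(- 5 p\right) = - 5 p^{2}$)
$P{\left(d \right)} = \frac{1}{2 \left(-5 + d\right)}$
$n{\left(c,S \right)} = - \frac{3 c}{112}$ ($n{\left(c,S \right)} = \frac{3 \frac{1}{2 \left(-5 - 2\right)} c}{8} = \frac{3 \frac{1}{2 \left(-7\right)} c}{8} = \frac{3 \cdot \frac{1}{2} \left(- \frac{1}{7}\right) c}{8} = \frac{3 \left(- \frac{c}{14}\right)}{8} = - \frac{3 c}{112}$)
$28 + n{\left(\left(u{\left(3 \right)} + 3\right) \left(-4 - 4\right),2 \right)} \left(-38\right) = 28 + - \frac{3 \left(- 5 \cdot 3^{2} + 3\right) \left(-4 - 4\right)}{112} \left(-38\right) = 28 + - \frac{3 \left(\left(-5\right) 9 + 3\right) \left(-8\right)}{112} \left(-38\right) = 28 + - \frac{3 \left(-45 + 3\right) \left(-8\right)}{112} \left(-38\right) = 28 + - \frac{3 \left(\left(-42\right) \left(-8\right)\right)}{112} \left(-38\right) = 28 + \left(- \frac{3}{112}\right) 336 \left(-38\right) = 28 - -342 = 28 + 342 = 370$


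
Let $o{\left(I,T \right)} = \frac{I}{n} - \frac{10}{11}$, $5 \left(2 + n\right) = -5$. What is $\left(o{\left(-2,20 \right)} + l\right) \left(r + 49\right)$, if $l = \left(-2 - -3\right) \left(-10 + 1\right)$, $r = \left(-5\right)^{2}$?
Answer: $- \frac{22570}{33} \approx -683.94$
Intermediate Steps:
$n = -3$ ($n = -2 + \frac{1}{5} \left(-5\right) = -2 - 1 = -3$)
$o{\left(I,T \right)} = - \frac{10}{11} - \frac{I}{3}$ ($o{\left(I,T \right)} = \frac{I}{-3} - \frac{10}{11} = I \left(- \frac{1}{3}\right) - \frac{10}{11} = - \frac{I}{3} - \frac{10}{11} = - \frac{10}{11} - \frac{I}{3}$)
$r = 25$
$l = -9$ ($l = \left(-2 + 3\right) \left(-9\right) = 1 \left(-9\right) = -9$)
$\left(o{\left(-2,20 \right)} + l\right) \left(r + 49\right) = \left(\left(- \frac{10}{11} - - \frac{2}{3}\right) - 9\right) \left(25 + 49\right) = \left(\left(- \frac{10}{11} + \frac{2}{3}\right) - 9\right) 74 = \left(- \frac{8}{33} - 9\right) 74 = \left(- \frac{305}{33}\right) 74 = - \frac{22570}{33}$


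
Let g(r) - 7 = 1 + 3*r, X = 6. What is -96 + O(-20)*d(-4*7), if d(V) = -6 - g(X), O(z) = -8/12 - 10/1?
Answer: 736/3 ≈ 245.33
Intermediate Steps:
O(z) = -32/3 (O(z) = -8*1/12 - 10*1 = -2/3 - 10 = -32/3)
g(r) = 8 + 3*r (g(r) = 7 + (1 + 3*r) = 8 + 3*r)
d(V) = -32 (d(V) = -6 - (8 + 3*6) = -6 - (8 + 18) = -6 - 1*26 = -6 - 26 = -32)
-96 + O(-20)*d(-4*7) = -96 - 32/3*(-32) = -96 + 1024/3 = 736/3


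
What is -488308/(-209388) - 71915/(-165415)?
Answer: 4791580292/1731795801 ≈ 2.7668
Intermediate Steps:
-488308/(-209388) - 71915/(-165415) = -488308*(-1/209388) - 71915*(-1/165415) = 122077/52347 + 14383/33083 = 4791580292/1731795801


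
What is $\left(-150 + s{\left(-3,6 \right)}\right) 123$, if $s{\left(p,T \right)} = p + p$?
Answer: $-19188$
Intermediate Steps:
$s{\left(p,T \right)} = 2 p$
$\left(-150 + s{\left(-3,6 \right)}\right) 123 = \left(-150 + 2 \left(-3\right)\right) 123 = \left(-150 - 6\right) 123 = \left(-156\right) 123 = -19188$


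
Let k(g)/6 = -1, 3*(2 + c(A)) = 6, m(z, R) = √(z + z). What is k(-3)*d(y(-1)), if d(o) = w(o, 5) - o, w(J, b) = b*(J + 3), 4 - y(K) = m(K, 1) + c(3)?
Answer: -186 + 24*I*√2 ≈ -186.0 + 33.941*I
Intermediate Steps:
m(z, R) = √2*√z (m(z, R) = √(2*z) = √2*√z)
c(A) = 0 (c(A) = -2 + (⅓)*6 = -2 + 2 = 0)
y(K) = 4 - √2*√K (y(K) = 4 - (√2*√K + 0) = 4 - √2*√K)
k(g) = -6 (k(g) = 6*(-1) = -6)
w(J, b) = b*(3 + J)
d(o) = 15 + 4*o (d(o) = 5*(3 + o) - o = (15 + 5*o) - o = 15 + 4*o)
k(-3)*d(y(-1)) = -6*(15 + 4*(4 - √2*√(-1))) = -6*(15 + 4*(4 - √2*I)) = -6*(15 + 4*(4 - I*√2)) = -6*(15 + (16 - 4*I*√2)) = -6*(31 - 4*I*√2) = -186 + 24*I*√2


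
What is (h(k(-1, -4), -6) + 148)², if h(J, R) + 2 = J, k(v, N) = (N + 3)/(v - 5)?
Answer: 769129/36 ≈ 21365.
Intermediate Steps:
k(v, N) = (3 + N)/(-5 + v)
h(J, R) = -2 + J
(h(k(-1, -4), -6) + 148)² = ((-2 + (3 - 4)/(-5 - 1)) + 148)² = ((-2 - 1/(-6)) + 148)² = ((-2 - ⅙*(-1)) + 148)² = ((-2 + ⅙) + 148)² = (-11/6 + 148)² = (877/6)² = 769129/36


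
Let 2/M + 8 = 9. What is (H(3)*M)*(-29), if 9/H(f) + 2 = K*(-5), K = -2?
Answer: -261/4 ≈ -65.250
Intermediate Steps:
M = 2 (M = 2/(-8 + 9) = 2/1 = 2*1 = 2)
H(f) = 9/8 (H(f) = 9/(-2 - 2*(-5)) = 9/(-2 + 10) = 9/8)
(H(3)*M)*(-29) = ((9/8)*2)*(-29) = (9/4)*(-29) = -261/4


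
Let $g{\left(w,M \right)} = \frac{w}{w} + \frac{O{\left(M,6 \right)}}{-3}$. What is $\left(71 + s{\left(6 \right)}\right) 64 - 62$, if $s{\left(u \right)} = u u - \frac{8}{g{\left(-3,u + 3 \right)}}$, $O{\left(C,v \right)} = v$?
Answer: $7298$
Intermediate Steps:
$g{\left(w,M \right)} = -1$ ($g{\left(w,M \right)} = \frac{w}{w} + \frac{6}{-3} = 1 + 6 \left(- \frac{1}{3}\right) = 1 - 2 = -1$)
$s{\left(u \right)} = 8 + u^{2}$ ($s{\left(u \right)} = u u - \frac{8}{-1} = u^{2} - -8 = u^{2} + 8 = 8 + u^{2}$)
$\left(71 + s{\left(6 \right)}\right) 64 - 62 = \left(71 + \left(8 + 6^{2}\right)\right) 64 - 62 = \left(71 + \left(8 + 36\right)\right) 64 - 62 = \left(71 + 44\right) 64 - 62 = 115 \cdot 64 - 62 = 7360 - 62 = 7298$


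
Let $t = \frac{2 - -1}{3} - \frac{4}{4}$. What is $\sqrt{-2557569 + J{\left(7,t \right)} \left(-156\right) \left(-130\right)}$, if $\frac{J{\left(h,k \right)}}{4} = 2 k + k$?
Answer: $i \sqrt{2557569} \approx 1599.2 i$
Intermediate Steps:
$t = 0$ ($t = \left(2 + 1\right) \frac{1}{3} - 1 = 3 \cdot \frac{1}{3} - 1 = 1 - 1 = 0$)
$J{\left(h,k \right)} = 12 k$ ($J{\left(h,k \right)} = 4 \left(2 k + k\right) = 4 \cdot 3 k = 12 k$)
$\sqrt{-2557569 + J{\left(7,t \right)} \left(-156\right) \left(-130\right)} = \sqrt{-2557569 + 12 \cdot 0 \left(-156\right) \left(-130\right)} = \sqrt{-2557569 + 0 \left(-156\right) \left(-130\right)} = \sqrt{-2557569 + 0 \left(-130\right)} = \sqrt{-2557569 + 0} = \sqrt{-2557569} = i \sqrt{2557569}$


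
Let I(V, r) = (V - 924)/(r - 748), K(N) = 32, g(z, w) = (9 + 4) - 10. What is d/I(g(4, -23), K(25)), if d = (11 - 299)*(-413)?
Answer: 28387968/307 ≈ 92469.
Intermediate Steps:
g(z, w) = 3 (g(z, w) = 13 - 10 = 3)
I(V, r) = (-924 + V)/(-748 + r)
d = 118944 (d = -288*(-413) = 118944)
d/I(g(4, -23), K(25)) = 118944/(((-924 + 3)/(-748 + 32))) = 118944/((-921/(-716))) = 118944/((-1/716*(-921))) = 118944/(921/716) = 118944*(716/921) = 28387968/307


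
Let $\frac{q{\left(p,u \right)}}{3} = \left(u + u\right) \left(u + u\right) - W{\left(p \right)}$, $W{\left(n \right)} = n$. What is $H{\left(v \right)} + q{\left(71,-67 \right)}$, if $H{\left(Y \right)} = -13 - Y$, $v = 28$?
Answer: $53614$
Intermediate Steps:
$q{\left(p,u \right)} = - 3 p + 12 u^{2}$ ($q{\left(p,u \right)} = 3 \left(\left(u + u\right) \left(u + u\right) - p\right) = 3 \left(2 u 2 u - p\right) = 3 \left(4 u^{2} - p\right) = 3 \left(- p + 4 u^{2}\right) = - 3 p + 12 u^{2}$)
$H{\left(v \right)} + q{\left(71,-67 \right)} = \left(-13 - 28\right) + \left(\left(-3\right) 71 + 12 \left(-67\right)^{2}\right) = \left(-13 - 28\right) + \left(-213 + 12 \cdot 4489\right) = -41 + \left(-213 + 53868\right) = -41 + 53655 = 53614$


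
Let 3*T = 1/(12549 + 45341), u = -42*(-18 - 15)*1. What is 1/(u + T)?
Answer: 173670/240706621 ≈ 0.00072150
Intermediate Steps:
u = 1386 (u = -42*(-33)*1 = 1386*1 = 1386)
T = 1/173670 (T = 1/(3*(12549 + 45341)) = (⅓)/57890 = (⅓)*(1/57890) = 1/173670 ≈ 5.7580e-6)
1/(u + T) = 1/(1386 + 1/173670) = 1/(240706621/173670) = 173670/240706621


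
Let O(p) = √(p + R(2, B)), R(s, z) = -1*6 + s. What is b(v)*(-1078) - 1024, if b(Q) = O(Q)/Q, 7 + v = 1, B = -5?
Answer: -1024 + 539*I*√10/3 ≈ -1024.0 + 568.16*I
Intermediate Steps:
v = -6 (v = -7 + 1 = -6)
R(s, z) = -6 + s
O(p) = √(-4 + p) (O(p) = √(p + (-6 + 2)) = √(p - 4) = √(-4 + p))
b(Q) = √(-4 + Q)/Q
b(v)*(-1078) - 1024 = (√(-4 - 6)/(-6))*(-1078) - 1024 = -I*√10/6*(-1078) - 1024 = 539*I*√10/3 - 1024 = -1024 + 539*I*√10/3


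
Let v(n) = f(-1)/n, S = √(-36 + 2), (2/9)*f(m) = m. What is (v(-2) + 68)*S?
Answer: 281*I*√34/4 ≈ 409.62*I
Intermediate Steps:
f(m) = 9*m/2
S = I*√34 (S = √(-34) = I*√34 ≈ 5.8309*I)
v(n) = -9/(2*n) (v(n) = ((9/2)*(-1))/n = -9/(2*n))
(v(-2) + 68)*S = (-9/2/(-2) + 68)*(I*√34) = (-9/2*(-½) + 68)*(I*√34) = (9/4 + 68)*(I*√34) = 281*(I*√34)/4 = 281*I*√34/4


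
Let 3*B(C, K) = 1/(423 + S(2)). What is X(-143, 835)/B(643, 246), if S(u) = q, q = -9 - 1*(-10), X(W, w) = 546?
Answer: 694512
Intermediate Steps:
q = 1 (q = -9 + 10 = 1)
S(u) = 1
B(C, K) = 1/1272 (B(C, K) = 1/(3*(423 + 1)) = (1/3)/424 = (1/3)*(1/424) = 1/1272)
X(-143, 835)/B(643, 246) = 546/(1/1272) = 546*1272 = 694512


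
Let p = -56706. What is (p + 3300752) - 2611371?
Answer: 632675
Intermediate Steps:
(p + 3300752) - 2611371 = (-56706 + 3300752) - 2611371 = 3244046 - 2611371 = 632675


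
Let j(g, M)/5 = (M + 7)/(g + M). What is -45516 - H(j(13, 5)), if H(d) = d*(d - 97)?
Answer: -406834/9 ≈ -45204.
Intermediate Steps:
j(g, M) = 5*(7 + M)/(M + g) (j(g, M) = 5*((M + 7)/(g + M)) = 5*((7 + M)/(M + g)) = 5*(7 + M)/(M + g))
H(d) = d*(-97 + d)
-45516 - H(j(13, 5)) = -45516 - 5*(7 + 5)/(5 + 13)*(-97 + 5*(7 + 5)/(5 + 13)) = -45516 - 5*12/18*(-97 + 5*12/18) = -45516 - 5*(1/18)*12*(-97 + 5*(1/18)*12) = -45516 - 10*(-97 + 10/3)/3 = -45516 - 10*(-281)/(3*3) = -45516 - 1*(-2810/9) = -45516 + 2810/9 = -406834/9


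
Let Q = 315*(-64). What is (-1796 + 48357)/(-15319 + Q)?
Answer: -46561/35479 ≈ -1.3124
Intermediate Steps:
Q = -20160
(-1796 + 48357)/(-15319 + Q) = (-1796 + 48357)/(-15319 - 20160) = 46561/(-35479) = 46561*(-1/35479) = -46561/35479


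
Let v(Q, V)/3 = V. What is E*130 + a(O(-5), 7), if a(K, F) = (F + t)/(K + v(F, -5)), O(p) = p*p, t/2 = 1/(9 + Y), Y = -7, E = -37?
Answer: -24046/5 ≈ -4809.2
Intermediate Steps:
v(Q, V) = 3*V
t = 1 (t = 2/(9 - 7) = 2/2 = 2*(½) = 1)
O(p) = p²
a(K, F) = (1 + F)/(-15 + K) (a(K, F) = (F + 1)/(K + 3*(-5)) = (1 + F)/(K - 15) = (1 + F)/(-15 + K))
E*130 + a(O(-5), 7) = -37*130 + (1 + 7)/(-15 + (-5)²) = -4810 + 8/(-15 + 25) = -4810 + 8/10 = -4810 + (⅒)*8 = -4810 + ⅘ = -24046/5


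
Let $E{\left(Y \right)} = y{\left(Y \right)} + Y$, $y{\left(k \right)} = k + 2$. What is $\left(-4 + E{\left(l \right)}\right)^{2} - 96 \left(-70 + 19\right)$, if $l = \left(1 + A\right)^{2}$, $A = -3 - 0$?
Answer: $4932$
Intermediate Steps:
$A = -3$ ($A = -3 + 0 = -3$)
$y{\left(k \right)} = 2 + k$
$l = 4$ ($l = \left(1 - 3\right)^{2} = \left(-2\right)^{2} = 4$)
$E{\left(Y \right)} = 2 + 2 Y$ ($E{\left(Y \right)} = \left(2 + Y\right) + Y = 2 + 2 Y$)
$\left(-4 + E{\left(l \right)}\right)^{2} - 96 \left(-70 + 19\right) = \left(-4 + \left(2 + 2 \cdot 4\right)\right)^{2} - 96 \left(-70 + 19\right) = \left(-4 + \left(2 + 8\right)\right)^{2} - -4896 = \left(-4 + 10\right)^{2} + 4896 = 6^{2} + 4896 = 36 + 4896 = 4932$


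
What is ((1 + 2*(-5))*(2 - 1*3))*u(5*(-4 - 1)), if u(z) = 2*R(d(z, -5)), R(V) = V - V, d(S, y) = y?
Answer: 0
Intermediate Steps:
R(V) = 0
u(z) = 0 (u(z) = 2*0 = 0)
((1 + 2*(-5))*(2 - 1*3))*u(5*(-4 - 1)) = ((1 + 2*(-5))*(2 - 1*3))*0 = ((1 - 10)*(2 - 3))*0 = -9*(-1)*0 = 9*0 = 0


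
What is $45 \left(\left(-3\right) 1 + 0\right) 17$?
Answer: $-2295$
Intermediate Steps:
$45 \left(\left(-3\right) 1 + 0\right) 17 = 45 \left(-3 + 0\right) 17 = 45 \left(-3\right) 17 = \left(-135\right) 17 = -2295$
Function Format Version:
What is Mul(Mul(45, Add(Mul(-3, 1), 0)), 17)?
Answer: -2295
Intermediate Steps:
Mul(Mul(45, Add(Mul(-3, 1), 0)), 17) = Mul(Mul(45, Add(-3, 0)), 17) = Mul(Mul(45, -3), 17) = Mul(-135, 17) = -2295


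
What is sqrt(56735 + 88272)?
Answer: sqrt(145007) ≈ 380.80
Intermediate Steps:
sqrt(56735 + 88272) = sqrt(145007)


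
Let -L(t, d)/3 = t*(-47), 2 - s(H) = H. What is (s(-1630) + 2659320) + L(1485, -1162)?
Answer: 2870337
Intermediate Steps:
s(H) = 2 - H
L(t, d) = 141*t (L(t, d) = -3*t*(-47) = -(-141)*t = 141*t)
(s(-1630) + 2659320) + L(1485, -1162) = ((2 - 1*(-1630)) + 2659320) + 141*1485 = ((2 + 1630) + 2659320) + 209385 = (1632 + 2659320) + 209385 = 2660952 + 209385 = 2870337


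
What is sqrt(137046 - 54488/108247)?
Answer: sqrt(1605818685068878)/108247 ≈ 370.20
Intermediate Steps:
sqrt(137046 - 54488/108247) = sqrt(14834763874/108247) = sqrt(1605818685068878)/108247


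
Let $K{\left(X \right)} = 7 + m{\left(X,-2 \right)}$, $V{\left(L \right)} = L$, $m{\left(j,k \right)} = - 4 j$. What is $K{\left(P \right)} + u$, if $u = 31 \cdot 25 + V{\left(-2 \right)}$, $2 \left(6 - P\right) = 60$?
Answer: $876$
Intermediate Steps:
$P = -24$ ($P = 6 - 30 = -24$)
$K{\left(X \right)} = 7 - 4 X$
$u = 773$ ($u = 31 \cdot 25 - 2 = 775 - 2 = 773$)
$K{\left(P \right)} + u = \left(7 - -96\right) + 773 = \left(7 + 96\right) + 773 = 103 + 773 = 876$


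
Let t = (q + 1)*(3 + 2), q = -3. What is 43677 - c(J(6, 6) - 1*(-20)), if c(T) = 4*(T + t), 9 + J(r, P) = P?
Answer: 43649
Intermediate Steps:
J(r, P) = -9 + P
t = -10 (t = (-3 + 1)*(3 + 2) = -2*5 = -10)
c(T) = -40 + 4*T (c(T) = 4*(T - 10) = 4*(-10 + T) = -40 + 4*T)
43677 - c(J(6, 6) - 1*(-20)) = 43677 - (-40 + 4*((-9 + 6) - 1*(-20))) = 43677 - (-40 + 4*(-3 + 20)) = 43677 - (-40 + 4*17) = 43677 - (-40 + 68) = 43677 - 1*28 = 43677 - 28 = 43649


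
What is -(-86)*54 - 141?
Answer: 4503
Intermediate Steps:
-(-86)*54 - 141 = -86*(-54) - 141 = 4644 - 141 = 4503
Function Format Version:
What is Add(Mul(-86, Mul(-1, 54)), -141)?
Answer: 4503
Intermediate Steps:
Add(Mul(-86, Mul(-1, 54)), -141) = Add(Mul(-86, -54), -141) = Add(4644, -141) = 4503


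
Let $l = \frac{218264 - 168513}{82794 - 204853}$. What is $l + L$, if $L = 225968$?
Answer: $\frac{27581378361}{122059} \approx 2.2597 \cdot 10^{5}$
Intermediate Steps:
$l = - \frac{49751}{122059}$ ($l = \frac{49751}{-122059} = 49751 \left(- \frac{1}{122059}\right) = - \frac{49751}{122059} \approx -0.4076$)
$l + L = - \frac{49751}{122059} + 225968 = \frac{27581378361}{122059}$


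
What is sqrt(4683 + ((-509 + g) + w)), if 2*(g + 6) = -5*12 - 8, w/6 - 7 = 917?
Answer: sqrt(9678) ≈ 98.377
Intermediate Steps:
w = 5544 (w = 42 + 6*917 = 42 + 5502 = 5544)
g = -40 (g = -6 + (-5*12 - 8)/2 = -6 + (-60 - 8)/2 = -6 + (1/2)*(-68) = -6 - 34 = -40)
sqrt(4683 + ((-509 + g) + w)) = sqrt(4683 + ((-509 - 40) + 5544)) = sqrt(4683 + (-549 + 5544)) = sqrt(4683 + 4995) = sqrt(9678)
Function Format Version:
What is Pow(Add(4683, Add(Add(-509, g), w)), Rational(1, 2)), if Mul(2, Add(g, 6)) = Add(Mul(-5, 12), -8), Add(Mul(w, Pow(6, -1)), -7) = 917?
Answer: Pow(9678, Rational(1, 2)) ≈ 98.377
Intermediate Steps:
w = 5544 (w = Add(42, Mul(6, 917)) = Add(42, 5502) = 5544)
g = -40 (g = Add(-6, Mul(Rational(1, 2), Add(Mul(-5, 12), -8))) = Add(-6, Mul(Rational(1, 2), Add(-60, -8))) = Add(-6, Mul(Rational(1, 2), -68)) = Add(-6, -34) = -40)
Pow(Add(4683, Add(Add(-509, g), w)), Rational(1, 2)) = Pow(Add(4683, Add(Add(-509, -40), 5544)), Rational(1, 2)) = Pow(Add(4683, Add(-549, 5544)), Rational(1, 2)) = Pow(Add(4683, 4995), Rational(1, 2)) = Pow(9678, Rational(1, 2))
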